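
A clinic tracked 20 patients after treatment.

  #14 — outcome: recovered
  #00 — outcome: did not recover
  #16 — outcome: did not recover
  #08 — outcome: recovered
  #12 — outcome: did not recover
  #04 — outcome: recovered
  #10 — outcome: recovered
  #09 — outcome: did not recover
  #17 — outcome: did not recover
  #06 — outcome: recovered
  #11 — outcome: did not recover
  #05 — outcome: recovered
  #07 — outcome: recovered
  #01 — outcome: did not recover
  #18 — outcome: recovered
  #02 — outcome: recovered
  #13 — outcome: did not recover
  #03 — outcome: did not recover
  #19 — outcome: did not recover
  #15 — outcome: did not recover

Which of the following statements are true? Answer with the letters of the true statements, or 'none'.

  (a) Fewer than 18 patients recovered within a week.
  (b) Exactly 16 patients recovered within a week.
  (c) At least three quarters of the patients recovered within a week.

|A| = 20, |A ∩ B| = 9, |A ∖ B| = 11.
(a) |A ∩ B| < 18: holds.
(b) |A ∩ B| = 16: fails.
(c) |A ∩ B| / |A| ≥ 3/4: fails.

(a)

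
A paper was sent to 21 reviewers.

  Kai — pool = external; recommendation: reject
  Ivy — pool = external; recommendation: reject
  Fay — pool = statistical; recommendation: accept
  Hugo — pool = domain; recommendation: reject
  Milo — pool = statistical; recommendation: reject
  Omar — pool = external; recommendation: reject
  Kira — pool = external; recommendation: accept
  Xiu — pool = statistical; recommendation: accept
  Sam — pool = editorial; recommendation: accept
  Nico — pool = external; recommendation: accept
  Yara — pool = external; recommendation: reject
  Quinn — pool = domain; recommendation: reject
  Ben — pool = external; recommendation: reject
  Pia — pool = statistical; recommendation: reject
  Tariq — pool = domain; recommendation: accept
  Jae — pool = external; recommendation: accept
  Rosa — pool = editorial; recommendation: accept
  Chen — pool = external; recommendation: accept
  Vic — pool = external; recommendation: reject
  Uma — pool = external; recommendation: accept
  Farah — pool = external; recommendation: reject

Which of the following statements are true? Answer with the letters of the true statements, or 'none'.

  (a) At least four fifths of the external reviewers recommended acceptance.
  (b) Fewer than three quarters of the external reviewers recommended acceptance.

|A| = 12, |A ∩ B| = 5, |A ∖ B| = 7.
(a) |A ∩ B| / |A| ≥ 4/5: fails.
(b) |A ∩ B| / |A| < 3/4: holds.

(b)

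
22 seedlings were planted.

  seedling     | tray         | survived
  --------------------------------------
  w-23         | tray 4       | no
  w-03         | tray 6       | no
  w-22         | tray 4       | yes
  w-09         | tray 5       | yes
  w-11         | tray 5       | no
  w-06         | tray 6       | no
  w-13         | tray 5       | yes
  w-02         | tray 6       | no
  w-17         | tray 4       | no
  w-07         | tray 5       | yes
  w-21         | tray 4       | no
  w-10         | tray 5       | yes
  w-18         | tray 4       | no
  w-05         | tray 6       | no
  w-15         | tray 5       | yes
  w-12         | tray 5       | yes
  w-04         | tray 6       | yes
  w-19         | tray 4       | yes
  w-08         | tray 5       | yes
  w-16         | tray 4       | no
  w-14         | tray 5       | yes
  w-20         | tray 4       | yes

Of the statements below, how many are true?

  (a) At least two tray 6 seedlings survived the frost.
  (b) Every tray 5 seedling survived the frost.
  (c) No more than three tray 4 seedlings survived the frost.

(a) tray 6: |A| = 5, |A ∩ B| = 1; needs |A ∩ B| ≥ 2 — false.
(b) tray 5: |A| = 9, |A ∩ B| = 8; needs A ⊆ B, i.e. every element of A is in B (|A ∖ B| = 0) — false.
(c) tray 4: |A| = 8, |A ∩ B| = 3; needs |A ∩ B| ≤ 3 — true.

1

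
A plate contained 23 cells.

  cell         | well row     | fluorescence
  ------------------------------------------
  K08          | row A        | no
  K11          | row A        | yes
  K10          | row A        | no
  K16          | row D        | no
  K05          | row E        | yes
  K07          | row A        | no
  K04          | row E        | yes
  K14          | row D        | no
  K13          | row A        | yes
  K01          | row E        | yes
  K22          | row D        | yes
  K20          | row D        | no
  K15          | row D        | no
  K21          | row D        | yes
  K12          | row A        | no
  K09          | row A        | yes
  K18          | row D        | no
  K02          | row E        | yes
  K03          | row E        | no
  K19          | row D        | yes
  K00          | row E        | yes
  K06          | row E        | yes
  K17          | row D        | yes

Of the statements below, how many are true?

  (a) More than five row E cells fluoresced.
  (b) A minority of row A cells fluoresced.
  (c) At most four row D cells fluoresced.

3

(a) row E: |A| = 7, |A ∩ B| = 6; needs |A ∩ B| > 5 — true.
(b) row A: |A| = 7, |A ∩ B| = 3; needs |A ∩ B| < |A ∖ B| — true.
(c) row D: |A| = 9, |A ∩ B| = 4; needs |A ∩ B| ≤ 4 — true.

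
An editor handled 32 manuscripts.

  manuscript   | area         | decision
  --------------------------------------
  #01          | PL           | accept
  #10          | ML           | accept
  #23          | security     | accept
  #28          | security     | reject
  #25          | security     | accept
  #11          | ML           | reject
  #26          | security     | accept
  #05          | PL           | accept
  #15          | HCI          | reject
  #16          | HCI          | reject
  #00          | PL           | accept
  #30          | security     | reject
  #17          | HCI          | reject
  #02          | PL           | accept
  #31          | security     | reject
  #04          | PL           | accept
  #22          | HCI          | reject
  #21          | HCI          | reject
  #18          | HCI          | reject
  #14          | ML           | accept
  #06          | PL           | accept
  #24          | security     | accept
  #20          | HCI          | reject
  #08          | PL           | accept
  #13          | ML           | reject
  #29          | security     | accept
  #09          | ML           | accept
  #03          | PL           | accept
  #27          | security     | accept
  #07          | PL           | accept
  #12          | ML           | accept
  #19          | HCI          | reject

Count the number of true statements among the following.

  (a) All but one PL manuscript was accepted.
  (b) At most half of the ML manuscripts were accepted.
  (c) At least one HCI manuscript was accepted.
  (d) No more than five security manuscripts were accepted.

0

(a) PL: |A| = 9, |A ∩ B| = 9; needs |A ∖ B| = 1 — false.
(b) ML: |A| = 6, |A ∩ B| = 4; needs |A ∩ B| ≤ |A ∖ B| — false.
(c) HCI: |A| = 8, |A ∩ B| = 0; needs A ∩ B ≠ ∅ (|A ∩ B| ≥ 1) — false.
(d) security: |A| = 9, |A ∩ B| = 6; needs |A ∩ B| ≤ 5 — false.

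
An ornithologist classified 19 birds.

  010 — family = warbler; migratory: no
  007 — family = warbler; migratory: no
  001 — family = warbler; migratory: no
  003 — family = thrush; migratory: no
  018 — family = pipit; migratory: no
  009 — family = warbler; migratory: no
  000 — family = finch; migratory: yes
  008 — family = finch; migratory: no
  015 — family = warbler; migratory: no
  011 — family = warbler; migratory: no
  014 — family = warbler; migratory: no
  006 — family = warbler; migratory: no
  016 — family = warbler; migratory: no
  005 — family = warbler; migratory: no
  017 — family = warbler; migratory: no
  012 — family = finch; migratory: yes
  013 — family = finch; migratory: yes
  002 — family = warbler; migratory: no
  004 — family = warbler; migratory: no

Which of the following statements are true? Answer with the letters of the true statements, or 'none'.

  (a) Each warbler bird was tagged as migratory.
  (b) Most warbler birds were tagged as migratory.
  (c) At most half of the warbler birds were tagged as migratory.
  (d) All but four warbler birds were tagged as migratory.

|A| = 13, |A ∩ B| = 0, |A ∖ B| = 13.
(a) A ⊆ B, i.e. every element of A is in B (|A ∖ B| = 0): fails.
(b) |A ∩ B| > |A ∖ B|: fails.
(c) |A ∩ B| ≤ |A ∖ B|: holds.
(d) |A ∖ B| = 4: fails.

(c)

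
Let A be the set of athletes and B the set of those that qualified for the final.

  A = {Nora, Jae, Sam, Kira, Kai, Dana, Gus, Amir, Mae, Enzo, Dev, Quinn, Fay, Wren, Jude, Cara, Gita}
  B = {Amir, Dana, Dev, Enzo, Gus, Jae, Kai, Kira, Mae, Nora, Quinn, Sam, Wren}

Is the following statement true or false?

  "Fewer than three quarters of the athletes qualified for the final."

Truth condition: |A ∩ B| / |A| < 3/4.
|A| = 17, |A ∩ B| = 13, |A ∖ B| = 4.
|A ∩ B|/|A| = 13/17, so the statement is false.

False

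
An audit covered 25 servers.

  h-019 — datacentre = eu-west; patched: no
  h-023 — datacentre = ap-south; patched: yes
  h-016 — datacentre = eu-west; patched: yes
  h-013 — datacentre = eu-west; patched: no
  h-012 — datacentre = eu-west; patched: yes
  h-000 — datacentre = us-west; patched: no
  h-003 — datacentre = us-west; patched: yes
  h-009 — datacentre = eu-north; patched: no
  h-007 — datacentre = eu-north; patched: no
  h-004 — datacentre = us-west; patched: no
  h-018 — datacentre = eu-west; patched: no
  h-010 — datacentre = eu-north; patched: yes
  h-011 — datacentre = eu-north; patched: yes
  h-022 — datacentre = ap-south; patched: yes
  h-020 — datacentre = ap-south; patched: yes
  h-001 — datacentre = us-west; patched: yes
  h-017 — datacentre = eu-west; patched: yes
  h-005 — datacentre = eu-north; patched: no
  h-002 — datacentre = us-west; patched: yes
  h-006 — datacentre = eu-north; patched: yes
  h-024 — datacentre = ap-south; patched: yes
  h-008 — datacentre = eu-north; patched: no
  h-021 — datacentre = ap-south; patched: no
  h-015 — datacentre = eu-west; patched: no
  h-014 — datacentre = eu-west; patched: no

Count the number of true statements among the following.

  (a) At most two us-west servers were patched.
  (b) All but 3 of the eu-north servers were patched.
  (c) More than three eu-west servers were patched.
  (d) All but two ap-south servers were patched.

0

(a) us-west: |A| = 5, |A ∩ B| = 3; needs |A ∩ B| ≤ 2 — false.
(b) eu-north: |A| = 7, |A ∩ B| = 3; needs |A ∖ B| = 3 — false.
(c) eu-west: |A| = 8, |A ∩ B| = 3; needs |A ∩ B| > 3 — false.
(d) ap-south: |A| = 5, |A ∩ B| = 4; needs |A ∖ B| = 2 — false.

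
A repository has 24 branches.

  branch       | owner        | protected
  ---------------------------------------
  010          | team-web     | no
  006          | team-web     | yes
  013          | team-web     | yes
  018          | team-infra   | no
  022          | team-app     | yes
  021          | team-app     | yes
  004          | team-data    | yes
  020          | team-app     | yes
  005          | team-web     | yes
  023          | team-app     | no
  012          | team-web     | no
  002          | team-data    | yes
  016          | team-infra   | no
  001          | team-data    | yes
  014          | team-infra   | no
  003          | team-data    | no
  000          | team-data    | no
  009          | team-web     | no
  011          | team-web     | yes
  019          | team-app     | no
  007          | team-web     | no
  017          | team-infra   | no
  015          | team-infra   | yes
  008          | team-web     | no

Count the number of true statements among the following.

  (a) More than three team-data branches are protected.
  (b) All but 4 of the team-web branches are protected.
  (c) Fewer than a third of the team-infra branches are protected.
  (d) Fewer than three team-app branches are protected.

1

(a) team-data: |A| = 5, |A ∩ B| = 3; needs |A ∩ B| > 3 — false.
(b) team-web: |A| = 9, |A ∩ B| = 4; needs |A ∖ B| = 4 — false.
(c) team-infra: |A| = 5, |A ∩ B| = 1; needs |A ∩ B| / |A| < 1/3 — true.
(d) team-app: |A| = 5, |A ∩ B| = 3; needs |A ∩ B| < 3 — false.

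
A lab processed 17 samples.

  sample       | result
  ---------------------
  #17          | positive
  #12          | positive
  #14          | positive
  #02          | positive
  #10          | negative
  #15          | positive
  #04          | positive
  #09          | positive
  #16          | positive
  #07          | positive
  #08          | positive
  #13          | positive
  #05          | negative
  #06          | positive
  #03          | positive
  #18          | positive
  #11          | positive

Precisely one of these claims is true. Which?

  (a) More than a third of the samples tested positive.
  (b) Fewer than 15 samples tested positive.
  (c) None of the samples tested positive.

|A| = 17, |A ∩ B| = 15, |A ∖ B| = 2.
(a) requires |A ∩ B| / |A| > 1/3: true.
(b) requires |A ∩ B| < 15: false.
(c) requires A ∩ B = ∅ (|A ∩ B| = 0): false.

(a)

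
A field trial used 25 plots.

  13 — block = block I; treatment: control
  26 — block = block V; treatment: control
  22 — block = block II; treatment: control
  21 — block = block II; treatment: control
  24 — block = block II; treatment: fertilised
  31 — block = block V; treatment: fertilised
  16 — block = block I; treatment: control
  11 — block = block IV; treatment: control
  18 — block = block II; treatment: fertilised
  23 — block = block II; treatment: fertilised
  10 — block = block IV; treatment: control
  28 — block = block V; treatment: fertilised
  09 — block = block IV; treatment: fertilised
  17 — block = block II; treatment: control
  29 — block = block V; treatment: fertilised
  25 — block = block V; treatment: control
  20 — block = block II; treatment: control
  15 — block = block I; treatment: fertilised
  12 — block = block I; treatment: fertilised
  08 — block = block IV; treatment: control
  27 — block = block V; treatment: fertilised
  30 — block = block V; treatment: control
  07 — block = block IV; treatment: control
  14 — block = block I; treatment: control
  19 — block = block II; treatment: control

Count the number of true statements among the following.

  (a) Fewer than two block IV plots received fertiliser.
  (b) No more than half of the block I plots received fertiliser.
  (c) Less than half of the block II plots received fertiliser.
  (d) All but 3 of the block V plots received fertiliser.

4

(a) block IV: |A| = 5, |A ∩ B| = 1; needs |A ∩ B| < 2 — true.
(b) block I: |A| = 5, |A ∩ B| = 2; needs |A ∩ B| ≤ |A ∖ B| — true.
(c) block II: |A| = 8, |A ∩ B| = 3; needs |A ∩ B| < |A ∖ B| — true.
(d) block V: |A| = 7, |A ∩ B| = 4; needs |A ∖ B| = 3 — true.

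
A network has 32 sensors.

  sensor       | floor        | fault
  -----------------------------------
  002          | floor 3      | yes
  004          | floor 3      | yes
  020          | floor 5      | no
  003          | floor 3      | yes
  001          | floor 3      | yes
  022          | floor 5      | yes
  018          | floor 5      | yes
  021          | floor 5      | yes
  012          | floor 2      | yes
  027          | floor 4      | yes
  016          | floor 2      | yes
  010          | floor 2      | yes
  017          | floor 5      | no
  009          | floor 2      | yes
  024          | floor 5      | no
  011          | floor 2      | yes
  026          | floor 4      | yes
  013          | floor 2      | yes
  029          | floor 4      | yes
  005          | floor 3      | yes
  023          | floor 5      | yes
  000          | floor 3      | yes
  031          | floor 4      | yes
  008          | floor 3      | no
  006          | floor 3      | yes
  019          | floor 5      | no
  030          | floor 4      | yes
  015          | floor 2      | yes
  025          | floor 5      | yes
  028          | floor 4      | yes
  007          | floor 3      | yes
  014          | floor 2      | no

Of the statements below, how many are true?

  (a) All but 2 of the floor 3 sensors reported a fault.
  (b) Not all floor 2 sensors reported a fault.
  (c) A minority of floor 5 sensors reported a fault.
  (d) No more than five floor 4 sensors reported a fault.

1

(a) floor 3: |A| = 9, |A ∩ B| = 8; needs |A ∖ B| = 2 — false.
(b) floor 2: |A| = 8, |A ∩ B| = 7; needs A ⊄ B (|A ∖ B| ≥ 1) — true.
(c) floor 5: |A| = 9, |A ∩ B| = 5; needs |A ∩ B| < |A ∖ B| — false.
(d) floor 4: |A| = 6, |A ∩ B| = 6; needs |A ∩ B| ≤ 5 — false.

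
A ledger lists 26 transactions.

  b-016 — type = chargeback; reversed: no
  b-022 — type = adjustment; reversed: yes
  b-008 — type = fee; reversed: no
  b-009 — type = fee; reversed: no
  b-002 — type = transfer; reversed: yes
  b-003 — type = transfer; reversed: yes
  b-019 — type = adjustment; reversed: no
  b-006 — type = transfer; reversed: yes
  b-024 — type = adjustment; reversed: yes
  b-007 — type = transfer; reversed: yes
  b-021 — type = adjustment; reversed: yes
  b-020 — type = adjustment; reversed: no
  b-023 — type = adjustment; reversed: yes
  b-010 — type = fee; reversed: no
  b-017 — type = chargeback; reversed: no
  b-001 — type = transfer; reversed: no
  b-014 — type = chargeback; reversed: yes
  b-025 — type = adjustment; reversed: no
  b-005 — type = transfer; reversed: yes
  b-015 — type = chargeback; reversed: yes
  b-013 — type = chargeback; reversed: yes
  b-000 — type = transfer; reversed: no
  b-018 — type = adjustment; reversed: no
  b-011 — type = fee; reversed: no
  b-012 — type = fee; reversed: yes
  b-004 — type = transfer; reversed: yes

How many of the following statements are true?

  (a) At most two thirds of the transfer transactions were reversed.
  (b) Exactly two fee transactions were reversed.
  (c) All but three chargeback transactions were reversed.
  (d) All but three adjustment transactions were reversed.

(a) transfer: |A| = 8, |A ∩ B| = 6; needs |A ∩ B| / |A| ≤ 2/3 — false.
(b) fee: |A| = 5, |A ∩ B| = 1; needs |A ∩ B| = 2 — false.
(c) chargeback: |A| = 5, |A ∩ B| = 3; needs |A ∖ B| = 3 — false.
(d) adjustment: |A| = 8, |A ∩ B| = 4; needs |A ∖ B| = 3 — false.

0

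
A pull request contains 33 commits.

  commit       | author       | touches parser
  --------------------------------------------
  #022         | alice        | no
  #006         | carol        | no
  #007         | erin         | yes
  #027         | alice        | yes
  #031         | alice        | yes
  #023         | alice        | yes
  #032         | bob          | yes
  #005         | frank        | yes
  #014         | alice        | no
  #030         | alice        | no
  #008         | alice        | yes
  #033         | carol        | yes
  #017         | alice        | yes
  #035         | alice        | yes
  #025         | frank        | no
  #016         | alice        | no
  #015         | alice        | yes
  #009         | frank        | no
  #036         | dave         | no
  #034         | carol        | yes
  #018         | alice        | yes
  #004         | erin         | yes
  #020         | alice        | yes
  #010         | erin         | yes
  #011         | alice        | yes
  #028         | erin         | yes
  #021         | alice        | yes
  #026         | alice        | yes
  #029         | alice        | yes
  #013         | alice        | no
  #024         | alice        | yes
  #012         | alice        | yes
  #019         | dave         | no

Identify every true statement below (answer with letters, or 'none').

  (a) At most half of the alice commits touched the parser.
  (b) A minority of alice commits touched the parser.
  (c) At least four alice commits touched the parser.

|A| = 20, |A ∩ B| = 15, |A ∖ B| = 5.
(a) |A ∩ B| ≤ |A ∖ B|: fails.
(b) |A ∩ B| < |A ∖ B|: fails.
(c) |A ∩ B| ≥ 4: holds.

(c)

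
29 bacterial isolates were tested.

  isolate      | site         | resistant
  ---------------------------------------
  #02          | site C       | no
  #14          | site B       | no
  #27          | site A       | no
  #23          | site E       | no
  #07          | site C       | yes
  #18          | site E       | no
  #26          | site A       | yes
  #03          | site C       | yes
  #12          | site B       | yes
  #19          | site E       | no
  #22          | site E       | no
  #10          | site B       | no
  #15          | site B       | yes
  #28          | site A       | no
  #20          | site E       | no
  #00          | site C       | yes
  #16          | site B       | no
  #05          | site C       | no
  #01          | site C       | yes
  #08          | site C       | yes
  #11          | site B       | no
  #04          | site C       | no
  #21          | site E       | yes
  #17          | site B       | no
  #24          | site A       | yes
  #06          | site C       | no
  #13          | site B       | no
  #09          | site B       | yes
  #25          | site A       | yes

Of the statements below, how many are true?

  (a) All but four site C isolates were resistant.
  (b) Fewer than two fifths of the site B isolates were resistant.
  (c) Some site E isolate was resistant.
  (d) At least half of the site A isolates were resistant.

4

(a) site C: |A| = 9, |A ∩ B| = 5; needs |A ∖ B| = 4 — true.
(b) site B: |A| = 9, |A ∩ B| = 3; needs |A ∩ B| / |A| < 2/5 — true.
(c) site E: |A| = 6, |A ∩ B| = 1; needs A ∩ B ≠ ∅ (|A ∩ B| ≥ 1) — true.
(d) site A: |A| = 5, |A ∩ B| = 3; needs |A ∩ B| ≥ |A ∖ B| — true.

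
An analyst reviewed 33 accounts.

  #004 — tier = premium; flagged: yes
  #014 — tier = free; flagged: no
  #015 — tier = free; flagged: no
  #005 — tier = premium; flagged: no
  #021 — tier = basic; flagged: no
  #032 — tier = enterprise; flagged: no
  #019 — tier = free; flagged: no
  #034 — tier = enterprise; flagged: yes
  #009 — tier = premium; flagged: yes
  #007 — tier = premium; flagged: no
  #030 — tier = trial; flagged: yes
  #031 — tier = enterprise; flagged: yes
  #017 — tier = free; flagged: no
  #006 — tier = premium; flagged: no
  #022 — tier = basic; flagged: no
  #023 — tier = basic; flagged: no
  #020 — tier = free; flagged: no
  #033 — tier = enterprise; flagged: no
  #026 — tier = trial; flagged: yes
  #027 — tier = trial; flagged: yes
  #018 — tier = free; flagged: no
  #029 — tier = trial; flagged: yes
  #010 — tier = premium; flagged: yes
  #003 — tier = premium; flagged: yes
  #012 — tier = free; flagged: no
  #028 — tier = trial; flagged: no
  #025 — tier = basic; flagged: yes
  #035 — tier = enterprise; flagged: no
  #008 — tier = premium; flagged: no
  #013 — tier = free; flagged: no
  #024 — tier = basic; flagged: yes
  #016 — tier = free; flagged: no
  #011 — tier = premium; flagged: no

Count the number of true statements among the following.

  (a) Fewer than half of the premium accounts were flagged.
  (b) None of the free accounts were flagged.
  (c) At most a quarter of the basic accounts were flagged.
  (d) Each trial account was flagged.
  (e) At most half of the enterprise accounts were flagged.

(a) premium: |A| = 9, |A ∩ B| = 4; needs |A ∩ B| < |A ∖ B| — true.
(b) free: |A| = 9, |A ∩ B| = 0; needs A ∩ B = ∅ (|A ∩ B| = 0) — true.
(c) basic: |A| = 5, |A ∩ B| = 2; needs |A ∩ B| / |A| ≤ 1/4 — false.
(d) trial: |A| = 5, |A ∩ B| = 4; needs A ⊆ B, i.e. every element of A is in B (|A ∖ B| = 0) — false.
(e) enterprise: |A| = 5, |A ∩ B| = 2; needs |A ∩ B| ≤ |A ∖ B| — true.

3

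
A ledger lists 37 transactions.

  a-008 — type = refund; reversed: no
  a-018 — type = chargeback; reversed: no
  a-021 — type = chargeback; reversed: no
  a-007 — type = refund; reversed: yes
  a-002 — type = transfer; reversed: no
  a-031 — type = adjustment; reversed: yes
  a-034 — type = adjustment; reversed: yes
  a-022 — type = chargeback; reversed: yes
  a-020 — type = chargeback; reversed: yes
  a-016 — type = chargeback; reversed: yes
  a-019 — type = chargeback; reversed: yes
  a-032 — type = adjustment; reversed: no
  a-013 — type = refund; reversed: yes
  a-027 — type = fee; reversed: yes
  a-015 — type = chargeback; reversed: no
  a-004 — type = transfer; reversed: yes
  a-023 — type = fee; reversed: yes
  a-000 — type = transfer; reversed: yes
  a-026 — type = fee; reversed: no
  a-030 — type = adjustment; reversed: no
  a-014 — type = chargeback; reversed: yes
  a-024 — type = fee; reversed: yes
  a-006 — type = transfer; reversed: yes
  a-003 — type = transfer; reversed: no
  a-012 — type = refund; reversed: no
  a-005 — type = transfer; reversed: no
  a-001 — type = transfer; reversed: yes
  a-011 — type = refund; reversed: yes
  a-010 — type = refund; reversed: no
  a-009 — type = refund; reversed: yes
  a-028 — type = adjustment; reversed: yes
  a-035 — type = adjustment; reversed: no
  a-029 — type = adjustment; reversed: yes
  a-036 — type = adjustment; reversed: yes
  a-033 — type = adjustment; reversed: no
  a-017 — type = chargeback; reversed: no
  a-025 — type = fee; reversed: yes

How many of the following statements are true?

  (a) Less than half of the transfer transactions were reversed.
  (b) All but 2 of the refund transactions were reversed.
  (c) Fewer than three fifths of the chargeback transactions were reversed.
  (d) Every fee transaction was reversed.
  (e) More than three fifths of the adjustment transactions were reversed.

(a) transfer: |A| = 7, |A ∩ B| = 4; needs |A ∩ B| < |A ∖ B| — false.
(b) refund: |A| = 7, |A ∩ B| = 4; needs |A ∖ B| = 2 — false.
(c) chargeback: |A| = 9, |A ∩ B| = 5; needs |A ∩ B| / |A| < 3/5 — true.
(d) fee: |A| = 5, |A ∩ B| = 4; needs A ⊆ B, i.e. every element of A is in B (|A ∖ B| = 0) — false.
(e) adjustment: |A| = 9, |A ∩ B| = 5; needs |A ∩ B| / |A| > 3/5 — false.

1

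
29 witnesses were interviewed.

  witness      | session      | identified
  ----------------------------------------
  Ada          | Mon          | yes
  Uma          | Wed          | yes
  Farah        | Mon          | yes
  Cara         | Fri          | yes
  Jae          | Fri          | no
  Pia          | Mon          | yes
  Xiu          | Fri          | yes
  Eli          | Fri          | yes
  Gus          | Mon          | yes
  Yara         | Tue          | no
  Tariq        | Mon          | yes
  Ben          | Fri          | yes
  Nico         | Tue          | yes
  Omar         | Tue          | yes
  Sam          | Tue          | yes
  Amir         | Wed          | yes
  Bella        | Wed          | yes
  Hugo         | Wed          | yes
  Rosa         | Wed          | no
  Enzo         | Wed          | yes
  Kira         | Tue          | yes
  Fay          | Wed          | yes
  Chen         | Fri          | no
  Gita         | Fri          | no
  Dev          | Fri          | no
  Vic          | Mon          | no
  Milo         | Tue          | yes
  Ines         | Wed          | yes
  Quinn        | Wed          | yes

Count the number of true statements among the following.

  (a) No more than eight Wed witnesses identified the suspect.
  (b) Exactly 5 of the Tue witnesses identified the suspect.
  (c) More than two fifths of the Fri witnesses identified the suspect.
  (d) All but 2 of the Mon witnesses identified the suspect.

3

(a) Wed: |A| = 9, |A ∩ B| = 8; needs |A ∩ B| ≤ 8 — true.
(b) Tue: |A| = 6, |A ∩ B| = 5; needs |A ∩ B| = 5 — true.
(c) Fri: |A| = 8, |A ∩ B| = 4; needs |A ∩ B| / |A| > 2/5 — true.
(d) Mon: |A| = 6, |A ∩ B| = 5; needs |A ∖ B| = 2 — false.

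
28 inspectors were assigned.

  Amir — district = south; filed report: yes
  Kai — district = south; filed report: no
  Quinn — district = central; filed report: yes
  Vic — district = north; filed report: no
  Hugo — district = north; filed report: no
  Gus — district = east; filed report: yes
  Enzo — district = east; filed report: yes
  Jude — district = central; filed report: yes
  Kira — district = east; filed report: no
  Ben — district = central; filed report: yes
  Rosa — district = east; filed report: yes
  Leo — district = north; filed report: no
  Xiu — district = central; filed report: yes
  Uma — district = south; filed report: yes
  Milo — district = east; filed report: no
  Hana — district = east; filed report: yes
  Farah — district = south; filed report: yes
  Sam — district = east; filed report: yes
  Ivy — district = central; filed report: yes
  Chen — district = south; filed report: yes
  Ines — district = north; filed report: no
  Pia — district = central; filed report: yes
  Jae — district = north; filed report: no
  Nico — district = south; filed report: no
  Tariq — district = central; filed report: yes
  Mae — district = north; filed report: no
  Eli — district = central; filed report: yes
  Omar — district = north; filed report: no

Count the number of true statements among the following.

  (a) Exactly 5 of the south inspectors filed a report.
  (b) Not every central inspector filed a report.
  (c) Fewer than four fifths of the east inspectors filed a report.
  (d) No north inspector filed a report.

(a) south: |A| = 6, |A ∩ B| = 4; needs |A ∩ B| = 5 — false.
(b) central: |A| = 8, |A ∩ B| = 8; needs A ⊄ B (|A ∖ B| ≥ 1) — false.
(c) east: |A| = 7, |A ∩ B| = 5; needs |A ∩ B| / |A| < 4/5 — true.
(d) north: |A| = 7, |A ∩ B| = 0; needs A ∩ B = ∅ (|A ∩ B| = 0) — true.

2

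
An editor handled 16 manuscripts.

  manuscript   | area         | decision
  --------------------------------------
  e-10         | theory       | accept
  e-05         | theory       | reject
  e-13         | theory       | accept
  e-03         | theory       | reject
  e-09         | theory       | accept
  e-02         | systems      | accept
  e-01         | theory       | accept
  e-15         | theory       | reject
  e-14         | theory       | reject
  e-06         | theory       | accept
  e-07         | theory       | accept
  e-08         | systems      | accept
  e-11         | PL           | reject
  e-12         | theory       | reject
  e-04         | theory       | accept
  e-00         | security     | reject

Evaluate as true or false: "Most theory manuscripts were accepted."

True

The determiner here denotes the relation: |A ∩ B| > |A ∖ B|.
A (the restrictor) = {e-10, e-05, e-13, e-03, e-09, e-01, e-15, e-14, e-06, e-07, e-12, e-04}, |A| = 12.
A ∩ B = {e-10, e-13, e-09, e-01, e-06, e-07, e-04}, so |A ∩ B| = 7.
A ∖ B = {e-05, e-03, e-15, e-14, e-12}, so |A ∖ B| = 5.
7 > 5, so the statement is true.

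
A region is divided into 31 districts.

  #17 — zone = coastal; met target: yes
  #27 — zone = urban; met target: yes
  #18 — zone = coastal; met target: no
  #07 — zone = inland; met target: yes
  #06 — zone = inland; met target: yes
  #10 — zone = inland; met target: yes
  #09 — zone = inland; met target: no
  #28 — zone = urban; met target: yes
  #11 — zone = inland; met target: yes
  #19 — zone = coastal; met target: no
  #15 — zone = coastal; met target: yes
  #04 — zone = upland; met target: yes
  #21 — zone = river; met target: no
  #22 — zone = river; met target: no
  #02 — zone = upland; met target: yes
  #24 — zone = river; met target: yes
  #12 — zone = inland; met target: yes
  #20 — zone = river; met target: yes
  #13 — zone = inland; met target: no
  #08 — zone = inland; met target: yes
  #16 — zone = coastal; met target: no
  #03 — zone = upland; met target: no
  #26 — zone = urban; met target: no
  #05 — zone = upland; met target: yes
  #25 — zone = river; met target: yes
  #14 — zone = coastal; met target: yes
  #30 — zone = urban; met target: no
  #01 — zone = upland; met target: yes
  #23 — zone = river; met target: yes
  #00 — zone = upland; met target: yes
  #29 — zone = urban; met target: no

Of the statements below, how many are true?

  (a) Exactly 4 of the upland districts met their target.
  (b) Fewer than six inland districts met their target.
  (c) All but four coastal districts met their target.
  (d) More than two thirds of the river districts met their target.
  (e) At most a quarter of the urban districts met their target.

0

(a) upland: |A| = 6, |A ∩ B| = 5; needs |A ∩ B| = 4 — false.
(b) inland: |A| = 8, |A ∩ B| = 6; needs |A ∩ B| < 6 — false.
(c) coastal: |A| = 6, |A ∩ B| = 3; needs |A ∖ B| = 4 — false.
(d) river: |A| = 6, |A ∩ B| = 4; needs |A ∩ B| / |A| > 2/3 — false.
(e) urban: |A| = 5, |A ∩ B| = 2; needs |A ∩ B| / |A| ≤ 1/4 — false.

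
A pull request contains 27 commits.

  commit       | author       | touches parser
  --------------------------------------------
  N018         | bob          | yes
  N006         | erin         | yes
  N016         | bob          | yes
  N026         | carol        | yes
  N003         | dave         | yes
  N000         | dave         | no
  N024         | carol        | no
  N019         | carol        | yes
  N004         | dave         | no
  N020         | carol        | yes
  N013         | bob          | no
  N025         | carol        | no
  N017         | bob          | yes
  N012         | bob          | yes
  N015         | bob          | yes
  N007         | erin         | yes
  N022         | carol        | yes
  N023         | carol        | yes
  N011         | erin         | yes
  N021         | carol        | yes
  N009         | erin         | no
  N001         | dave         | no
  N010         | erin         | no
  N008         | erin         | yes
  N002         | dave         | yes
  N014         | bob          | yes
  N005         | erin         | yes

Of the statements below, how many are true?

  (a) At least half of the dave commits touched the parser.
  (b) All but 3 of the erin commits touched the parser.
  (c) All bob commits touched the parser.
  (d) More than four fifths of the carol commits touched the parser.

0

(a) dave: |A| = 5, |A ∩ B| = 2; needs |A ∩ B| ≥ |A ∖ B| — false.
(b) erin: |A| = 7, |A ∩ B| = 5; needs |A ∖ B| = 3 — false.
(c) bob: |A| = 7, |A ∩ B| = 6; needs A ⊆ B, i.e. every element of A is in B (|A ∖ B| = 0) — false.
(d) carol: |A| = 8, |A ∩ B| = 6; needs |A ∩ B| / |A| > 4/5 — false.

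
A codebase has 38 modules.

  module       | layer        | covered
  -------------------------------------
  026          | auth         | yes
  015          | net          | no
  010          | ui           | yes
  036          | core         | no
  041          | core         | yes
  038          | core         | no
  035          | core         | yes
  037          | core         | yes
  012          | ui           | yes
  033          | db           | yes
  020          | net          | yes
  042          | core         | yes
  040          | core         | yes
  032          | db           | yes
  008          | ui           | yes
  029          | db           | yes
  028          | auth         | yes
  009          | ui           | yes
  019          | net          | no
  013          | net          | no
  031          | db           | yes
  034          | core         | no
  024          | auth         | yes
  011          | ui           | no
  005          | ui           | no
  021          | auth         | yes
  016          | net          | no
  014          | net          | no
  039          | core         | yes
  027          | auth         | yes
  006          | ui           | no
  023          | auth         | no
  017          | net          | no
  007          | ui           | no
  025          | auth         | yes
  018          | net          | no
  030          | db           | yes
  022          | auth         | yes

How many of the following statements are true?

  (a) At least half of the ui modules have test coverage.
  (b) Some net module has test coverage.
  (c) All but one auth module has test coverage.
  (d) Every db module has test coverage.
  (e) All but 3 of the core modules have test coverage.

(a) ui: |A| = 8, |A ∩ B| = 4; needs |A ∩ B| ≥ |A ∖ B| — true.
(b) net: |A| = 8, |A ∩ B| = 1; needs A ∩ B ≠ ∅ (|A ∩ B| ≥ 1) — true.
(c) auth: |A| = 8, |A ∩ B| = 7; needs |A ∖ B| = 1 — true.
(d) db: |A| = 5, |A ∩ B| = 5; needs A ⊆ B, i.e. every element of A is in B (|A ∖ B| = 0) — true.
(e) core: |A| = 9, |A ∩ B| = 6; needs |A ∖ B| = 3 — true.

5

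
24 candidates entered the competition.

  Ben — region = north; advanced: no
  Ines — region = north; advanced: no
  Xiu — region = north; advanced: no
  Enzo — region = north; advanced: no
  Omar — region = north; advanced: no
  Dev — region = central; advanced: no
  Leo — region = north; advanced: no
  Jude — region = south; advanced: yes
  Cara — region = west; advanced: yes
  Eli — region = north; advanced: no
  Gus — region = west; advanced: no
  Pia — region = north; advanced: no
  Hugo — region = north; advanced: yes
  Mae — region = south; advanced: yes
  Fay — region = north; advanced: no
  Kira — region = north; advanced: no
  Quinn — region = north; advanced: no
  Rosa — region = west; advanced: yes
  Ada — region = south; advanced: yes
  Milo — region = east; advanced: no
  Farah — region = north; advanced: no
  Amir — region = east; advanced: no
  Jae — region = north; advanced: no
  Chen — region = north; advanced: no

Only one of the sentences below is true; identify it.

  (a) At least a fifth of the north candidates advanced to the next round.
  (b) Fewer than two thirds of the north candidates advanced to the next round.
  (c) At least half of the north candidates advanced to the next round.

(b)

|A| = 15, |A ∩ B| = 1, |A ∖ B| = 14.
(a) requires |A ∩ B| / |A| ≥ 1/5: false.
(b) requires |A ∩ B| / |A| < 2/3: true.
(c) requires |A ∩ B| ≥ |A ∖ B|: false.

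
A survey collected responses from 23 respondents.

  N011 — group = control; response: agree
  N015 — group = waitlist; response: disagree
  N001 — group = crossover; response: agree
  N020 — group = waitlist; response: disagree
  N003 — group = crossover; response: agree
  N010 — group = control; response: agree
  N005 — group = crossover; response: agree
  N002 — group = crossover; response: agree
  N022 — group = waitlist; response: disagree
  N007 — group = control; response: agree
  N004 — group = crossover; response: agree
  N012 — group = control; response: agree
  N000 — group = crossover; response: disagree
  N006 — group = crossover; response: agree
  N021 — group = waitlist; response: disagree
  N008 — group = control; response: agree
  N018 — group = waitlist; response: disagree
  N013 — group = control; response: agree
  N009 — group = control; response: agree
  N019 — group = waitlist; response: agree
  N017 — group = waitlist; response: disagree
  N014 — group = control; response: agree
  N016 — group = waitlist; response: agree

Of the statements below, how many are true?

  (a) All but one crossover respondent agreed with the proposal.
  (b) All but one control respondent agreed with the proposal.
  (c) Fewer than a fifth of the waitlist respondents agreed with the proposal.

1

(a) crossover: |A| = 7, |A ∩ B| = 6; needs |A ∖ B| = 1 — true.
(b) control: |A| = 8, |A ∩ B| = 8; needs |A ∖ B| = 1 — false.
(c) waitlist: |A| = 8, |A ∩ B| = 2; needs |A ∩ B| / |A| < 1/5 — false.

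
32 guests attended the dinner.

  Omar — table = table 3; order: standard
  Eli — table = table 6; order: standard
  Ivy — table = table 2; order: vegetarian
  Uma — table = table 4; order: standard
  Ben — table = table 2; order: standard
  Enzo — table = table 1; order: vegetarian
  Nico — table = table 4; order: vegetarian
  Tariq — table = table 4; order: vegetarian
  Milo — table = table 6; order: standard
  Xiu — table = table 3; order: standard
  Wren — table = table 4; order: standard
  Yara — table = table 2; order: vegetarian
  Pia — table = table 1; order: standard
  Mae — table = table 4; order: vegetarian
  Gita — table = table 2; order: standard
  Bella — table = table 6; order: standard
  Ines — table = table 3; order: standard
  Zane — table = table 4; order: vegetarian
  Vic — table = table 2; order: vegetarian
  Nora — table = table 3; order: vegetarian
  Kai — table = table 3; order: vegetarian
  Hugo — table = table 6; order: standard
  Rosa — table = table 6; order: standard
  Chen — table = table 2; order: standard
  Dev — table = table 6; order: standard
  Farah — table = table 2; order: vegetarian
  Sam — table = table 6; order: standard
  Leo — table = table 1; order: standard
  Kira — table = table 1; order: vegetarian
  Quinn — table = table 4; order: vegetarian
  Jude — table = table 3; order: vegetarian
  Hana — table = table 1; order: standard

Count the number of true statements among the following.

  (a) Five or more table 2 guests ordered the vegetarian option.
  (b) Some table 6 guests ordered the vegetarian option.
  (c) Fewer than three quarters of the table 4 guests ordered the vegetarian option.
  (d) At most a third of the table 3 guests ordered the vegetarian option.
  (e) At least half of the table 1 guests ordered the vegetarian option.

(a) table 2: |A| = 7, |A ∩ B| = 4; needs |A ∩ B| ≥ 5 — false.
(b) table 6: |A| = 7, |A ∩ B| = 0; needs A ∩ B ≠ ∅ (|A ∩ B| ≥ 1) — false.
(c) table 4: |A| = 7, |A ∩ B| = 5; needs |A ∩ B| / |A| < 3/4 — true.
(d) table 3: |A| = 6, |A ∩ B| = 3; needs |A ∩ B| / |A| ≤ 1/3 — false.
(e) table 1: |A| = 5, |A ∩ B| = 2; needs |A ∩ B| ≥ |A ∖ B| — false.

1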